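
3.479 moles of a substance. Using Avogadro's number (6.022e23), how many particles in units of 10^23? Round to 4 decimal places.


N = n * NA, then divide by 1e23 for the requested units.
N / 1e23 = n * 6.022
N / 1e23 = 3.479 * 6.022
N / 1e23 = 20.950538, rounded to 4 dp:

20.9505


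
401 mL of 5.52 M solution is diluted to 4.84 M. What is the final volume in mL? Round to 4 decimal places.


Dilution: M1*V1 = M2*V2, solve for V2.
V2 = M1*V1 / M2
V2 = 5.52 * 401 / 4.84
V2 = 2213.52 / 4.84
V2 = 457.33884298 mL, rounded to 4 dp:

457.3388 mL


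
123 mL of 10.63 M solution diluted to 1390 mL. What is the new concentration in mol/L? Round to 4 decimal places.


Dilution: M1*V1 = M2*V2, solve for M2.
M2 = M1*V1 / V2
M2 = 10.63 * 123 / 1390
M2 = 1307.49 / 1390
M2 = 0.94064029 mol/L, rounded to 4 dp:

0.9406 mol/L


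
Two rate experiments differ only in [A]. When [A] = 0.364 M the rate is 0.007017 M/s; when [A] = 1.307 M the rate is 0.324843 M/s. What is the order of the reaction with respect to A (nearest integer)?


Rate is proportional to [A]^n, so rate2/rate1 = ([A]2/[A]1)^n. Take logs to solve for n.
rate2/rate1 = 0.324843 / 0.007017 = 46.2937
[A]2/[A]1 = 1.307 / 0.364 = 3.5907
n = ln(46.2937) / ln(3.5907) = 3.0
Nearest integer order:

3


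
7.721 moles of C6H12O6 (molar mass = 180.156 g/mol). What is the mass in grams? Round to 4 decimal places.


mass = n * M
mass = 7.721 * 180.156
mass = 1390.984476 g, rounded to 4 dp:

1390.9845 g


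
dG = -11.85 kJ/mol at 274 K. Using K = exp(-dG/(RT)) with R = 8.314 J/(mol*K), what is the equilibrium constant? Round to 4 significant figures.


dG is in kJ/mol; multiply by 1000 to match R in J/(mol*K).
RT = 8.314 * 274 = 2278.036 J/mol
exponent = -dG*1000 / (RT) = -(-11.85*1000) / 2278.036 = 5.20184931
K = exp(5.20184931)
K = 181.60778, rounded to 4 significant figures:

181.6


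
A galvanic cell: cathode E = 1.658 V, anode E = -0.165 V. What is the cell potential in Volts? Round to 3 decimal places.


Standard cell potential: E_cell = E_cathode - E_anode.
E_cell = 1.658 - (-0.165)
E_cell = 1.823 V, rounded to 3 dp:

1.823 V


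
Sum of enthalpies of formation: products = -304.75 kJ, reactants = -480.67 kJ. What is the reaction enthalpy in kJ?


dH_rxn = sum(dH_f products) - sum(dH_f reactants)
dH_rxn = -304.75 - (-480.67)
dH_rxn = 175.92 kJ:

175.92 kJ


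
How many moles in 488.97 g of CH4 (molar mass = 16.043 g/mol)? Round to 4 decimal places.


n = mass / M
n = 488.97 / 16.043
n = 30.47871346 mol, rounded to 4 dp:

30.4787 mol


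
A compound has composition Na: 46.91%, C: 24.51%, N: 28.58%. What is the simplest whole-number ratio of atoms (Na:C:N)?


Assume 100 g of compound, divide each mass% by atomic mass to get moles, then normalize by the smallest to get a raw atom ratio.
Moles per 100 g: Na: 46.91/22.99 = 2.0405, C: 24.51/12.011 = 2.0406, N: 28.58/14.007 = 2.0404
Raw ratio (divide by min = 2.0404): Na: 1.0, C: 1.0, N: 1.0
Multiply by 1 to clear fractions: Na: 1.0 ~= 1, C: 1.0 ~= 1, N: 1.0 ~= 1
Reduce by GCD to get the simplest whole-number ratio:

1:1:1


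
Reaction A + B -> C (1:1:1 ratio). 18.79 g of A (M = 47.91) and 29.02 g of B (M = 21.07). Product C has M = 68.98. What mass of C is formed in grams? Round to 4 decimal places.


Find moles of each reactant; the smaller value is the limiting reagent in a 1:1:1 reaction, so moles_C equals moles of the limiter.
n_A = mass_A / M_A = 18.79 / 47.91 = 0.392194 mol
n_B = mass_B / M_B = 29.02 / 21.07 = 1.377314 mol
Limiting reagent: A (smaller), n_limiting = 0.392194 mol
mass_C = n_limiting * M_C = 0.392194 * 68.98
mass_C = 27.05354212 g, rounded to 4 dp:

27.0535 g


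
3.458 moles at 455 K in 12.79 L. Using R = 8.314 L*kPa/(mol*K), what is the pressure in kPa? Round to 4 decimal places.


PV = nRT, solve for P = nRT / V.
nRT = 3.458 * 8.314 * 455 = 13081.1645
P = 13081.1645 / 12.79
P = 1022.76501173 kPa, rounded to 4 dp:

1022.7650 kPa


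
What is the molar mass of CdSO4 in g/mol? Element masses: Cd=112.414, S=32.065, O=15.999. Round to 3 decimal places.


M = sum(count * atomic_mass) over atoms.
M = 1*112.414 + 1*32.065 + 4*15.999
M = 112.414 + 32.065 + 63.996
M = 208.475 g/mol, rounded to 3 dp:

208.475 g/mol


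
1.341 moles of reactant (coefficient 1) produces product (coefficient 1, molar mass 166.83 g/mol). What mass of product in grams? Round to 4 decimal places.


Use the coefficient ratio to convert reactant moles to product moles, then multiply by the product's molar mass.
moles_P = moles_R * (coeff_P / coeff_R) = 1.341 * (1/1) = 1.341
mass_P = moles_P * M_P = 1.341 * 166.83
mass_P = 223.71903 g, rounded to 4 dp:

223.7190 g


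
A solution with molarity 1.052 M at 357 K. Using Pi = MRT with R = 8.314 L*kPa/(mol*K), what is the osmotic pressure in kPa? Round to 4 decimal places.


Osmotic pressure (van't Hoff): Pi = M*R*T.
RT = 8.314 * 357 = 2968.098
Pi = 1.052 * 2968.098
Pi = 3122.439096 kPa, rounded to 4 dp:

3122.4391 kPa


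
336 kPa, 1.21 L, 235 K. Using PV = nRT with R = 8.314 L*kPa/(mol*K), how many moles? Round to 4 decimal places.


PV = nRT, solve for n = PV / (RT).
PV = 336 * 1.21 = 406.56
RT = 8.314 * 235 = 1953.79
n = 406.56 / 1953.79
n = 0.20808787 mol, rounded to 4 dp:

0.2081 mol


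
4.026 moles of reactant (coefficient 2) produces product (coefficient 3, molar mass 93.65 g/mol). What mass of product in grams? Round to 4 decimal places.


Use the coefficient ratio to convert reactant moles to product moles, then multiply by the product's molar mass.
moles_P = moles_R * (coeff_P / coeff_R) = 4.026 * (3/2) = 6.039
mass_P = moles_P * M_P = 6.039 * 93.65
mass_P = 565.55235 g, rounded to 4 dp:

565.5524 g


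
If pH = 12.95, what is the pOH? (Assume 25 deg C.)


At 25 deg C, pH + pOH = 14.
pOH = 14 - pH = 14 - 12.95
pOH = 1.05:

1.05


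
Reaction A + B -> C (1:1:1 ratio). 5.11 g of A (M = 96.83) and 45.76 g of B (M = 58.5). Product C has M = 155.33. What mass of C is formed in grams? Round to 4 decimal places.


Find moles of each reactant; the smaller value is the limiting reagent in a 1:1:1 reaction, so moles_C equals moles of the limiter.
n_A = mass_A / M_A = 5.11 / 96.83 = 0.052773 mol
n_B = mass_B / M_B = 45.76 / 58.5 = 0.782222 mol
Limiting reagent: A (smaller), n_limiting = 0.052773 mol
mass_C = n_limiting * M_C = 0.052773 * 155.33
mass_C = 8.19723009 g, rounded to 4 dp:

8.1972 g


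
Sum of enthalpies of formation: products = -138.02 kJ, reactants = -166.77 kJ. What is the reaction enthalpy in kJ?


dH_rxn = sum(dH_f products) - sum(dH_f reactants)
dH_rxn = -138.02 - (-166.77)
dH_rxn = 28.75 kJ:

28.75 kJ


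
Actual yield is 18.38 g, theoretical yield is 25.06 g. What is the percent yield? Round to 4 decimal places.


% yield = 100 * actual / theoretical
% yield = 100 * 18.38 / 25.06
% yield = 73.34397446 %, rounded to 4 dp:

73.3440 %


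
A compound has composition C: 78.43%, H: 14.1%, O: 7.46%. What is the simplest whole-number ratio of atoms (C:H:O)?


Assume 100 g of compound, divide each mass% by atomic mass to get moles, then normalize by the smallest to get a raw atom ratio.
Moles per 100 g: C: 78.43/12.011 = 6.5298, H: 14.1/1.008 = 13.9881, O: 7.46/15.999 = 0.4663
Raw ratio (divide by min = 0.4663): C: 14.004, H: 29.999, O: 1.0
Multiply by 1 to clear fractions: C: 14.004 ~= 14, H: 29.999 ~= 30, O: 1.0 ~= 1
Reduce by GCD to get the simplest whole-number ratio:

14:30:1


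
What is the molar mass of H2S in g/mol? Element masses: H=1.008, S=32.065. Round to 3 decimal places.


M = sum(count * atomic_mass) over atoms.
M = 2*1.008 + 1*32.065
M = 2.016 + 32.065
M = 34.081 g/mol, rounded to 3 dp:

34.081 g/mol


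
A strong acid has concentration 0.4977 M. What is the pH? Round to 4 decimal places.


A strong acid dissociates completely, so [H+] equals the given concentration.
pH = -log10([H+]) = -log10(0.4977)
pH = 0.30303236, rounded to 4 dp:

0.3030


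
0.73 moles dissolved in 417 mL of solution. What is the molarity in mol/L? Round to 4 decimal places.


Convert volume to liters: V_L = V_mL / 1000.
V_L = 417 / 1000 = 0.417 L
M = n / V_L = 0.73 / 0.417
M = 1.75059952 mol/L, rounded to 4 dp:

1.7506 mol/L


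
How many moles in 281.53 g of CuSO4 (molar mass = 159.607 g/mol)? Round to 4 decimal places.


n = mass / M
n = 281.53 / 159.607
n = 1.76389507 mol, rounded to 4 dp:

1.7639 mol


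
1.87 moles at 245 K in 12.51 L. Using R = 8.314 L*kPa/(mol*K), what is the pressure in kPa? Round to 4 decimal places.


PV = nRT, solve for P = nRT / V.
nRT = 1.87 * 8.314 * 245 = 3809.0591
P = 3809.0591 / 12.51
P = 304.48114309 kPa, rounded to 4 dp:

304.4811 kPa


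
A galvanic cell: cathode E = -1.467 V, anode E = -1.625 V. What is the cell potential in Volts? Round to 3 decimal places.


Standard cell potential: E_cell = E_cathode - E_anode.
E_cell = -1.467 - (-1.625)
E_cell = 0.158 V, rounded to 3 dp:

0.158 V


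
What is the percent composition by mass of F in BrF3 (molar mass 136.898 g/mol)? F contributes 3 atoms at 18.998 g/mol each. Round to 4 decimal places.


pct = 100 * (n_elem * M_elem) / M_total
mass_contribution = 3 * 18.998 = 56.994 g/mol
pct = 100 * 56.994 / 136.898
pct = 41.63245628 %, rounded to 4 dp:

41.6325 %


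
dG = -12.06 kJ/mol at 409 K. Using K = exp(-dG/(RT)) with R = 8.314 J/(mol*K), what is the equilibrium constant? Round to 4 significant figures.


dG is in kJ/mol; multiply by 1000 to match R in J/(mol*K).
RT = 8.314 * 409 = 3400.426 J/mol
exponent = -dG*1000 / (RT) = -(-12.06*1000) / 3400.426 = 3.54661445
K = exp(3.54661445)
K = 34.695655, rounded to 4 significant figures:

34.70


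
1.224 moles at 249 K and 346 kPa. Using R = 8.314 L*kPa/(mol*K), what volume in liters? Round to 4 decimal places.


PV = nRT, solve for V = nRT / P.
nRT = 1.224 * 8.314 * 249 = 2533.9077
V = 2533.9077 / 346
V = 7.32343266 L, rounded to 4 dp:

7.3234 L


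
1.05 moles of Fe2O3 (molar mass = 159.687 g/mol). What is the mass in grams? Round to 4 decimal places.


mass = n * M
mass = 1.05 * 159.687
mass = 167.67135 g, rounded to 4 dp:

167.6714 g


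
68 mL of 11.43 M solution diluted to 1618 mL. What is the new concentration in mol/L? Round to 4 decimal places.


Dilution: M1*V1 = M2*V2, solve for M2.
M2 = M1*V1 / V2
M2 = 11.43 * 68 / 1618
M2 = 777.24 / 1618
M2 = 0.48037083 mol/L, rounded to 4 dp:

0.4804 mol/L


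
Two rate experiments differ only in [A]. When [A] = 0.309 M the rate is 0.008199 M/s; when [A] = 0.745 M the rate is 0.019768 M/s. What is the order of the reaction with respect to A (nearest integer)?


Rate is proportional to [A]^n, so rate2/rate1 = ([A]2/[A]1)^n. Take logs to solve for n.
rate2/rate1 = 0.019768 / 0.008199 = 2.411
[A]2/[A]1 = 0.745 / 0.309 = 2.411
n = ln(2.411) / ln(2.411) = 1.0
Nearest integer order:

1


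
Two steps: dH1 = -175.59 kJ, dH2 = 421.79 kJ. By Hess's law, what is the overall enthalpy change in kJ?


Hess's law: enthalpy is a state function, so add the step enthalpies.
dH_total = dH1 + dH2 = -175.59 + (421.79)
dH_total = 246.2 kJ:

246.20 kJ


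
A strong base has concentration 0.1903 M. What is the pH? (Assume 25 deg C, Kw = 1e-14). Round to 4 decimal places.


A strong base dissociates completely, so [OH-] equals the given concentration.
pOH = -log10([OH-]) = -log10(0.1903) = 0.720561
pH = 14 - pOH = 14 - 0.720561
pH = 13.279439, rounded to 4 dp:

13.2794


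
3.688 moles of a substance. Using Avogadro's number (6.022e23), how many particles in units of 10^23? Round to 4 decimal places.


N = n * NA, then divide by 1e23 for the requested units.
N / 1e23 = n * 6.022
N / 1e23 = 3.688 * 6.022
N / 1e23 = 22.209136, rounded to 4 dp:

22.2091


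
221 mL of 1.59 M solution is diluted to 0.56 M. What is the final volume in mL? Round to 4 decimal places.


Dilution: M1*V1 = M2*V2, solve for V2.
V2 = M1*V1 / M2
V2 = 1.59 * 221 / 0.56
V2 = 351.39 / 0.56
V2 = 627.48214286 mL, rounded to 4 dp:

627.4821 mL


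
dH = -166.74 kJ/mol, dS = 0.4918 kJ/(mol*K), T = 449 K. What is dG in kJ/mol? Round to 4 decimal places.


Gibbs: dG = dH - T*dS (consistent units, dS already in kJ/(mol*K)).
T*dS = 449 * 0.4918 = 220.8182
dG = -166.74 - (220.8182)
dG = -387.5582 kJ/mol, rounded to 4 dp:

-387.5582 kJ/mol


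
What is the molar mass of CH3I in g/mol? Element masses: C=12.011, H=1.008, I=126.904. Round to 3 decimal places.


M = sum(count * atomic_mass) over atoms.
M = 1*12.011 + 3*1.008 + 1*126.904
M = 12.011 + 3.024 + 126.904
M = 141.939 g/mol, rounded to 3 dp:

141.939 g/mol


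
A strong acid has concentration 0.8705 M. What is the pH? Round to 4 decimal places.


A strong acid dissociates completely, so [H+] equals the given concentration.
pH = -log10([H+]) = -log10(0.8705)
pH = 0.06023122, rounded to 4 dp:

0.0602


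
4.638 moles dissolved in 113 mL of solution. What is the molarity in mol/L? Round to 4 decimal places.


Convert volume to liters: V_L = V_mL / 1000.
V_L = 113 / 1000 = 0.113 L
M = n / V_L = 4.638 / 0.113
M = 41.04424779 mol/L, rounded to 4 dp:

41.0442 mol/L


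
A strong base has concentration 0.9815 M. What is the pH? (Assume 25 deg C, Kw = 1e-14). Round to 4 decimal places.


A strong base dissociates completely, so [OH-] equals the given concentration.
pOH = -log10([OH-]) = -log10(0.9815) = 0.00811
pH = 14 - pOH = 14 - 0.00811
pH = 13.99189, rounded to 4 dp:

13.9919


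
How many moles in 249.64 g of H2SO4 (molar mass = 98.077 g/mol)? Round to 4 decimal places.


n = mass / M
n = 249.64 / 98.077
n = 2.54534702 mol, rounded to 4 dp:

2.5453 mol


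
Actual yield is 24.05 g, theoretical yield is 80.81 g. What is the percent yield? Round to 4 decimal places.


% yield = 100 * actual / theoretical
% yield = 100 * 24.05 / 80.81
% yield = 29.76116817 %, rounded to 4 dp:

29.7612 %


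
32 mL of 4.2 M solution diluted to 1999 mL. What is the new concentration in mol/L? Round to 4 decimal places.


Dilution: M1*V1 = M2*V2, solve for M2.
M2 = M1*V1 / V2
M2 = 4.2 * 32 / 1999
M2 = 134.4 / 1999
M2 = 0.06723362 mol/L, rounded to 4 dp:

0.0672 mol/L


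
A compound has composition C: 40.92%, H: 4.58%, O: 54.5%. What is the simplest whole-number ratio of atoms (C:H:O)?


Assume 100 g of compound, divide each mass% by atomic mass to get moles, then normalize by the smallest to get a raw atom ratio.
Moles per 100 g: C: 40.92/12.011 = 3.4069, H: 4.58/1.008 = 4.5437, O: 54.5/15.999 = 3.4065
Raw ratio (divide by min = 3.4065): C: 1.0, H: 1.334, O: 1.0
Multiply by 3 to clear fractions: C: 3.0 ~= 3, H: 4.001 ~= 4, O: 3.0 ~= 3
Reduce by GCD to get the simplest whole-number ratio:

3:4:3


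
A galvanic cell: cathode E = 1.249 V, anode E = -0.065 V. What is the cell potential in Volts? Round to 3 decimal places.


Standard cell potential: E_cell = E_cathode - E_anode.
E_cell = 1.249 - (-0.065)
E_cell = 1.314 V, rounded to 3 dp:

1.314 V


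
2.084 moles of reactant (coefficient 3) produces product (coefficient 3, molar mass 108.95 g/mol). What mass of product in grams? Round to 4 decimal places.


Use the coefficient ratio to convert reactant moles to product moles, then multiply by the product's molar mass.
moles_P = moles_R * (coeff_P / coeff_R) = 2.084 * (3/3) = 2.084
mass_P = moles_P * M_P = 2.084 * 108.95
mass_P = 227.0518 g, rounded to 4 dp:

227.0518 g


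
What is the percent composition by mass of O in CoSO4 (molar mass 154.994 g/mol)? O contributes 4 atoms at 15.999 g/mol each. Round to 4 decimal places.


pct = 100 * (n_elem * M_elem) / M_total
mass_contribution = 4 * 15.999 = 63.996 g/mol
pct = 100 * 63.996 / 154.994
pct = 41.28934023 %, rounded to 4 dp:

41.2893 %


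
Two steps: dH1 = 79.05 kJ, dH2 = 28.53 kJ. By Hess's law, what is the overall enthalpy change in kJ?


Hess's law: enthalpy is a state function, so add the step enthalpies.
dH_total = dH1 + dH2 = 79.05 + (28.53)
dH_total = 107.58 kJ:

107.58 kJ


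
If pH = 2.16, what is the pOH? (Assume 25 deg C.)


At 25 deg C, pH + pOH = 14.
pOH = 14 - pH = 14 - 2.16
pOH = 11.84:

11.84


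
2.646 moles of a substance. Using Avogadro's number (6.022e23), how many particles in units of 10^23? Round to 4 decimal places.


N = n * NA, then divide by 1e23 for the requested units.
N / 1e23 = n * 6.022
N / 1e23 = 2.646 * 6.022
N / 1e23 = 15.934212, rounded to 4 dp:

15.9342


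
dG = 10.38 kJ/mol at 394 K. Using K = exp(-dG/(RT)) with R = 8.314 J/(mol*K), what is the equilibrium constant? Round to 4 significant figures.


dG is in kJ/mol; multiply by 1000 to match R in J/(mol*K).
RT = 8.314 * 394 = 3275.716 J/mol
exponent = -dG*1000 / (RT) = -(10.38*1000) / 3275.716 = -3.16877287
K = exp(-3.16877287)
K = 0.042055173, rounded to 4 significant figures:

0.04206


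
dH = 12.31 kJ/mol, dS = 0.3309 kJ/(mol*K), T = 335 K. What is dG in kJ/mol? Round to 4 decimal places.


Gibbs: dG = dH - T*dS (consistent units, dS already in kJ/(mol*K)).
T*dS = 335 * 0.3309 = 110.8515
dG = 12.31 - (110.8515)
dG = -98.5415 kJ/mol, rounded to 4 dp:

-98.5415 kJ/mol


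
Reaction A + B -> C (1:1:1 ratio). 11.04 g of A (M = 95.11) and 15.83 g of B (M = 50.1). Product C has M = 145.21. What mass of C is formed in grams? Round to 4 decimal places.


Find moles of each reactant; the smaller value is the limiting reagent in a 1:1:1 reaction, so moles_C equals moles of the limiter.
n_A = mass_A / M_A = 11.04 / 95.11 = 0.116076 mol
n_B = mass_B / M_B = 15.83 / 50.1 = 0.315968 mol
Limiting reagent: A (smaller), n_limiting = 0.116076 mol
mass_C = n_limiting * M_C = 0.116076 * 145.21
mass_C = 16.85539596 g, rounded to 4 dp:

16.8554 g


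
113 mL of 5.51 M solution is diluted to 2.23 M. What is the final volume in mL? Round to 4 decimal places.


Dilution: M1*V1 = M2*V2, solve for V2.
V2 = M1*V1 / M2
V2 = 5.51 * 113 / 2.23
V2 = 622.63 / 2.23
V2 = 279.20627803 mL, rounded to 4 dp:

279.2063 mL


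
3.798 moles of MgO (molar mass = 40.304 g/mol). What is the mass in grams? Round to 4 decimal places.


mass = n * M
mass = 3.798 * 40.304
mass = 153.074592 g, rounded to 4 dp:

153.0746 g


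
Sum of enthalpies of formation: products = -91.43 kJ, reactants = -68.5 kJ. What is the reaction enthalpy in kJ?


dH_rxn = sum(dH_f products) - sum(dH_f reactants)
dH_rxn = -91.43 - (-68.5)
dH_rxn = -22.93 kJ:

-22.93 kJ


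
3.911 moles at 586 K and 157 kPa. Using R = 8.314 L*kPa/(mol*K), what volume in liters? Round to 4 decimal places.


PV = nRT, solve for V = nRT / P.
nRT = 3.911 * 8.314 * 586 = 19054.4076
V = 19054.4076 / 157
V = 121.3656535 L, rounded to 4 dp:

121.3657 L


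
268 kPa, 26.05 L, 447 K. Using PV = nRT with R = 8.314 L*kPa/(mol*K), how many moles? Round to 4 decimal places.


PV = nRT, solve for n = PV / (RT).
PV = 268 * 26.05 = 6981.4
RT = 8.314 * 447 = 3716.358
n = 6981.4 / 3716.358
n = 1.8785596 mol, rounded to 4 dp:

1.8786 mol


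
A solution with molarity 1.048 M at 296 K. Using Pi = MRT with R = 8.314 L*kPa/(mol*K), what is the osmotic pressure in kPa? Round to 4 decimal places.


Osmotic pressure (van't Hoff): Pi = M*R*T.
RT = 8.314 * 296 = 2460.944
Pi = 1.048 * 2460.944
Pi = 2579.069312 kPa, rounded to 4 dp:

2579.0693 kPa


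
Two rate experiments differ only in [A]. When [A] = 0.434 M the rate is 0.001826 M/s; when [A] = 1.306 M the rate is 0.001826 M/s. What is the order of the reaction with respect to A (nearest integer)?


Rate is proportional to [A]^n, so rate2/rate1 = ([A]2/[A]1)^n. Take logs to solve for n.
rate2/rate1 = 0.001826 / 0.001826 = 1.0
[A]2/[A]1 = 1.306 / 0.434 = 3.0092
n = ln(1.0) / ln(3.0092) = 0.0
Nearest integer order:

0


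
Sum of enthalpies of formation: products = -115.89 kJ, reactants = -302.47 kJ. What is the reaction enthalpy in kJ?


dH_rxn = sum(dH_f products) - sum(dH_f reactants)
dH_rxn = -115.89 - (-302.47)
dH_rxn = 186.58 kJ:

186.58 kJ


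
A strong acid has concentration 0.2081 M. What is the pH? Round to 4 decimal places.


A strong acid dissociates completely, so [H+] equals the given concentration.
pH = -log10([H+]) = -log10(0.2081)
pH = 0.68172792, rounded to 4 dp:

0.6817


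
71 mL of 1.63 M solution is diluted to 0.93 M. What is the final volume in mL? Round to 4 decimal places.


Dilution: M1*V1 = M2*V2, solve for V2.
V2 = M1*V1 / M2
V2 = 1.63 * 71 / 0.93
V2 = 115.73 / 0.93
V2 = 124.44086022 mL, rounded to 4 dp:

124.4409 mL


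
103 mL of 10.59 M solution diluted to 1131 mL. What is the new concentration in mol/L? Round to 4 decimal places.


Dilution: M1*V1 = M2*V2, solve for M2.
M2 = M1*V1 / V2
M2 = 10.59 * 103 / 1131
M2 = 1090.77 / 1131
M2 = 0.96442971 mol/L, rounded to 4 dp:

0.9644 mol/L


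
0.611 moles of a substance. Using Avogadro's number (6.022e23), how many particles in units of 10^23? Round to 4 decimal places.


N = n * NA, then divide by 1e23 for the requested units.
N / 1e23 = n * 6.022
N / 1e23 = 0.611 * 6.022
N / 1e23 = 3.679442, rounded to 4 dp:

3.6794


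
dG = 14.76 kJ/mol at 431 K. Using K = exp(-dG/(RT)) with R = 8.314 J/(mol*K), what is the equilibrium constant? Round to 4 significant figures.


dG is in kJ/mol; multiply by 1000 to match R in J/(mol*K).
RT = 8.314 * 431 = 3583.334 J/mol
exponent = -dG*1000 / (RT) = -(14.76*1000) / 3583.334 = -4.119069
K = exp(-4.119069)
K = 0.016259645, rounded to 4 significant figures:

0.01626


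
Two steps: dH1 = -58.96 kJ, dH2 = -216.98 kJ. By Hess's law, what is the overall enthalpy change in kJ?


Hess's law: enthalpy is a state function, so add the step enthalpies.
dH_total = dH1 + dH2 = -58.96 + (-216.98)
dH_total = -275.94 kJ:

-275.94 kJ


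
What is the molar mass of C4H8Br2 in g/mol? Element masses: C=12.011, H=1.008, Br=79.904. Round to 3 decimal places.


M = sum(count * atomic_mass) over atoms.
M = 4*12.011 + 8*1.008 + 2*79.904
M = 48.044 + 8.064 + 159.808
M = 215.916 g/mol, rounded to 3 dp:

215.916 g/mol


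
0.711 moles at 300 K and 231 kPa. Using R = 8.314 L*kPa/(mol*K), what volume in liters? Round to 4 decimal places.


PV = nRT, solve for V = nRT / P.
nRT = 0.711 * 8.314 * 300 = 1773.3762
V = 1773.3762 / 231
V = 7.67695325 L, rounded to 4 dp:

7.6770 L


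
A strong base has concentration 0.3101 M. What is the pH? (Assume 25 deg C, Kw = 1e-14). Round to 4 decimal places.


A strong base dissociates completely, so [OH-] equals the given concentration.
pOH = -log10([OH-]) = -log10(0.3101) = 0.508498
pH = 14 - pOH = 14 - 0.508498
pH = 13.491502, rounded to 4 dp:

13.4915


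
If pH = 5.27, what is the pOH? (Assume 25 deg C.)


At 25 deg C, pH + pOH = 14.
pOH = 14 - pH = 14 - 5.27
pOH = 8.73:

8.73


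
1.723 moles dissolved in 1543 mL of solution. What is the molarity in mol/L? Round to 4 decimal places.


Convert volume to liters: V_L = V_mL / 1000.
V_L = 1543 / 1000 = 1.543 L
M = n / V_L = 1.723 / 1.543
M = 1.11665587 mol/L, rounded to 4 dp:

1.1167 mol/L


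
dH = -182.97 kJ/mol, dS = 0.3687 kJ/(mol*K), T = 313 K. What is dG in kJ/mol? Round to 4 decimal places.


Gibbs: dG = dH - T*dS (consistent units, dS already in kJ/(mol*K)).
T*dS = 313 * 0.3687 = 115.4031
dG = -182.97 - (115.4031)
dG = -298.3731 kJ/mol, rounded to 4 dp:

-298.3731 kJ/mol


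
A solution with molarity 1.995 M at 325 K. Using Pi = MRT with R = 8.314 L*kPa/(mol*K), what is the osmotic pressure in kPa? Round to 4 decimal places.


Osmotic pressure (van't Hoff): Pi = M*R*T.
RT = 8.314 * 325 = 2702.05
Pi = 1.995 * 2702.05
Pi = 5390.58975 kPa, rounded to 4 dp:

5390.5898 kPa


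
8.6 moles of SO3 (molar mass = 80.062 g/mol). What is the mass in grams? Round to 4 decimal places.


mass = n * M
mass = 8.6 * 80.062
mass = 688.5332 g, rounded to 4 dp:

688.5332 g


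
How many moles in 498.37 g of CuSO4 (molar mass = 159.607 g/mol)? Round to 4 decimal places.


n = mass / M
n = 498.37 / 159.607
n = 3.1224821 mol, rounded to 4 dp:

3.1225 mol


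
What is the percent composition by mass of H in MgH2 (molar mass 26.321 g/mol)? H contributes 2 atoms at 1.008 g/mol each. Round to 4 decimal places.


pct = 100 * (n_elem * M_elem) / M_total
mass_contribution = 2 * 1.008 = 2.016 g/mol
pct = 100 * 2.016 / 26.321
pct = 7.65928346 %, rounded to 4 dp:

7.6593 %


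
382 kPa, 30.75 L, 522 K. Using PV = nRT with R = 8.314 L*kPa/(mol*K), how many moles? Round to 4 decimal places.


PV = nRT, solve for n = PV / (RT).
PV = 382 * 30.75 = 11746.5
RT = 8.314 * 522 = 4339.908
n = 11746.5 / 4339.908
n = 2.7066242 mol, rounded to 4 dp:

2.7066 mol


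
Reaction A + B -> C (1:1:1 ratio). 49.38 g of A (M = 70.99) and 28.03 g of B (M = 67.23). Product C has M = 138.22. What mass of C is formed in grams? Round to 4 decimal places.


Find moles of each reactant; the smaller value is the limiting reagent in a 1:1:1 reaction, so moles_C equals moles of the limiter.
n_A = mass_A / M_A = 49.38 / 70.99 = 0.695591 mol
n_B = mass_B / M_B = 28.03 / 67.23 = 0.416927 mol
Limiting reagent: B (smaller), n_limiting = 0.416927 mol
mass_C = n_limiting * M_C = 0.416927 * 138.22
mass_C = 57.62764994 g, rounded to 4 dp:

57.6276 g


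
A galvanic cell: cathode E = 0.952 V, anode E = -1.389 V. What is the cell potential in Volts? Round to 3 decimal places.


Standard cell potential: E_cell = E_cathode - E_anode.
E_cell = 0.952 - (-1.389)
E_cell = 2.341 V, rounded to 3 dp:

2.341 V


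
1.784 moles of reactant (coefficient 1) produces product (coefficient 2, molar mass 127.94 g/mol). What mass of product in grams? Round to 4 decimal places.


Use the coefficient ratio to convert reactant moles to product moles, then multiply by the product's molar mass.
moles_P = moles_R * (coeff_P / coeff_R) = 1.784 * (2/1) = 3.568
mass_P = moles_P * M_P = 3.568 * 127.94
mass_P = 456.48992 g, rounded to 4 dp:

456.4899 g


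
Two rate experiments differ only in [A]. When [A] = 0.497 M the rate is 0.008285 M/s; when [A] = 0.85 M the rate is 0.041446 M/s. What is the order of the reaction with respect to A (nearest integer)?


Rate is proportional to [A]^n, so rate2/rate1 = ([A]2/[A]1)^n. Take logs to solve for n.
rate2/rate1 = 0.041446 / 0.008285 = 5.0025
[A]2/[A]1 = 0.85 / 0.497 = 1.7103
n = ln(5.0025) / ln(1.7103) = 3.0
Nearest integer order:

3


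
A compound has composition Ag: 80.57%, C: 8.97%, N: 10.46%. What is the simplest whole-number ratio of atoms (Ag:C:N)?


Assume 100 g of compound, divide each mass% by atomic mass to get moles, then normalize by the smallest to get a raw atom ratio.
Moles per 100 g: Ag: 80.57/107.868 = 0.7469, C: 8.97/12.011 = 0.7468, N: 10.46/14.007 = 0.7468
Raw ratio (divide by min = 0.7468): Ag: 1.0, C: 1.0, N: 1.0
Multiply by 1 to clear fractions: Ag: 1.0 ~= 1, C: 1.0 ~= 1, N: 1.0 ~= 1
Reduce by GCD to get the simplest whole-number ratio:

1:1:1


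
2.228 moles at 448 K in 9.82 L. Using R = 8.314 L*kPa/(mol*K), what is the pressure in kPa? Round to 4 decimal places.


PV = nRT, solve for P = nRT / V.
nRT = 2.228 * 8.314 * 448 = 8298.5692
P = 8298.5692 / 9.82
P = 845.06814664 kPa, rounded to 4 dp:

845.0681 kPa


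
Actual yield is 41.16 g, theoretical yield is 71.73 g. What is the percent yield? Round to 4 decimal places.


% yield = 100 * actual / theoretical
% yield = 100 * 41.16 / 71.73
% yield = 57.3818486 %, rounded to 4 dp:

57.3818 %


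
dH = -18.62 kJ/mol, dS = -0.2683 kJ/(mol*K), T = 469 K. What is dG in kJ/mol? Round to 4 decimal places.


Gibbs: dG = dH - T*dS (consistent units, dS already in kJ/(mol*K)).
T*dS = 469 * -0.2683 = -125.8327
dG = -18.62 - (-125.8327)
dG = 107.2127 kJ/mol, rounded to 4 dp:

107.2127 kJ/mol


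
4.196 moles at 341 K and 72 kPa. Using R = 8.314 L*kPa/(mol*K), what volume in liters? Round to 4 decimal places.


PV = nRT, solve for V = nRT / P.
nRT = 4.196 * 8.314 * 341 = 11895.9705
V = 11895.9705 / 72
V = 165.2218125 L, rounded to 4 dp:

165.2218 L


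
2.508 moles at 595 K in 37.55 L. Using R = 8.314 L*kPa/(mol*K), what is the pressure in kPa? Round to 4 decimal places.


PV = nRT, solve for P = nRT / V.
nRT = 2.508 * 8.314 * 595 = 12406.6496
P = 12406.6496 / 37.55
P = 330.4034514 kPa, rounded to 4 dp:

330.4035 kPa


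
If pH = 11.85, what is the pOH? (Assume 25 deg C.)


At 25 deg C, pH + pOH = 14.
pOH = 14 - pH = 14 - 11.85
pOH = 2.15:

2.15


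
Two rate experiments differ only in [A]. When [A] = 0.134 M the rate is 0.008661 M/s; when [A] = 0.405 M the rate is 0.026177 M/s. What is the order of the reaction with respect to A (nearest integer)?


Rate is proportional to [A]^n, so rate2/rate1 = ([A]2/[A]1)^n. Take logs to solve for n.
rate2/rate1 = 0.026177 / 0.008661 = 3.0224
[A]2/[A]1 = 0.405 / 0.134 = 3.0224
n = ln(3.0224) / ln(3.0224) = 1.0
Nearest integer order:

1


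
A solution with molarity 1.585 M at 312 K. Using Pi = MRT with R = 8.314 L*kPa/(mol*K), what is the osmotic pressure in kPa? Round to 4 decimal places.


Osmotic pressure (van't Hoff): Pi = M*R*T.
RT = 8.314 * 312 = 2593.968
Pi = 1.585 * 2593.968
Pi = 4111.43928 kPa, rounded to 4 dp:

4111.4393 kPa


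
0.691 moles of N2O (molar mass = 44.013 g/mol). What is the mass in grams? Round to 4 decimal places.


mass = n * M
mass = 0.691 * 44.013
mass = 30.412983 g, rounded to 4 dp:

30.4130 g


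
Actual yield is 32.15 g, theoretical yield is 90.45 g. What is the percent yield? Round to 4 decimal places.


% yield = 100 * actual / theoretical
% yield = 100 * 32.15 / 90.45
% yield = 35.54449972 %, rounded to 4 dp:

35.5445 %


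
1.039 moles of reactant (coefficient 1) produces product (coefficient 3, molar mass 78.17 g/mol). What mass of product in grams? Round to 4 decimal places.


Use the coefficient ratio to convert reactant moles to product moles, then multiply by the product's molar mass.
moles_P = moles_R * (coeff_P / coeff_R) = 1.039 * (3/1) = 3.117
mass_P = moles_P * M_P = 3.117 * 78.17
mass_P = 243.65589 g, rounded to 4 dp:

243.6559 g


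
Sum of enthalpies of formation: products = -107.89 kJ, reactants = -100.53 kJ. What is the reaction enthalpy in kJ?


dH_rxn = sum(dH_f products) - sum(dH_f reactants)
dH_rxn = -107.89 - (-100.53)
dH_rxn = -7.36 kJ:

-7.36 kJ


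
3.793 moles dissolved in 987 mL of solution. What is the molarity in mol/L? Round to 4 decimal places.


Convert volume to liters: V_L = V_mL / 1000.
V_L = 987 / 1000 = 0.987 L
M = n / V_L = 3.793 / 0.987
M = 3.84295846 mol/L, rounded to 4 dp:

3.8430 mol/L


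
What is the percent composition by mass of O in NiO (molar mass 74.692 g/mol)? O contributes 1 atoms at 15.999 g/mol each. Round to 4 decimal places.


pct = 100 * (n_elem * M_elem) / M_total
mass_contribution = 1 * 15.999 = 15.999 g/mol
pct = 100 * 15.999 / 74.692
pct = 21.41996465 %, rounded to 4 dp:

21.4200 %


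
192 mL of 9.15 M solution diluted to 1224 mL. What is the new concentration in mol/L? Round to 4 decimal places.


Dilution: M1*V1 = M2*V2, solve for M2.
M2 = M1*V1 / V2
M2 = 9.15 * 192 / 1224
M2 = 1756.8 / 1224
M2 = 1.43529412 mol/L, rounded to 4 dp:

1.4353 mol/L


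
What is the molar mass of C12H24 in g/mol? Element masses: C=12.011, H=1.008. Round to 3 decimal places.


M = sum(count * atomic_mass) over atoms.
M = 12*12.011 + 24*1.008
M = 144.132 + 24.192
M = 168.324 g/mol, rounded to 3 dp:

168.324 g/mol


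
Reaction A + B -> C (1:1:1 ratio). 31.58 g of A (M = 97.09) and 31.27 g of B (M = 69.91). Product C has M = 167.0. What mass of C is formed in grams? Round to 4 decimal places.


Find moles of each reactant; the smaller value is the limiting reagent in a 1:1:1 reaction, so moles_C equals moles of the limiter.
n_A = mass_A / M_A = 31.58 / 97.09 = 0.325265 mol
n_B = mass_B / M_B = 31.27 / 69.91 = 0.447289 mol
Limiting reagent: A (smaller), n_limiting = 0.325265 mol
mass_C = n_limiting * M_C = 0.325265 * 167.0
mass_C = 54.319255 g, rounded to 4 dp:

54.3193 g


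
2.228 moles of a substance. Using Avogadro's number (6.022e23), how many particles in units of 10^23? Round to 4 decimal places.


N = n * NA, then divide by 1e23 for the requested units.
N / 1e23 = n * 6.022
N / 1e23 = 2.228 * 6.022
N / 1e23 = 13.417016, rounded to 4 dp:

13.4170


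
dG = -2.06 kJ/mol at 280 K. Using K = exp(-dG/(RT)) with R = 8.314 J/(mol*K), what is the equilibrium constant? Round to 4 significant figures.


dG is in kJ/mol; multiply by 1000 to match R in J/(mol*K).
RT = 8.314 * 280 = 2327.92 J/mol
exponent = -dG*1000 / (RT) = -(-2.06*1000) / 2327.92 = 0.88491013
K = exp(0.88491013)
K = 2.4227666, rounded to 4 significant figures:

2.423


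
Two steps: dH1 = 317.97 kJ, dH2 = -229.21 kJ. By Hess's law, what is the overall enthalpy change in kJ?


Hess's law: enthalpy is a state function, so add the step enthalpies.
dH_total = dH1 + dH2 = 317.97 + (-229.21)
dH_total = 88.76 kJ:

88.76 kJ


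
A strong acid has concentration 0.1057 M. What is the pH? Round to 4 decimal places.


A strong acid dissociates completely, so [H+] equals the given concentration.
pH = -log10([H+]) = -log10(0.1057)
pH = 0.97592501, rounded to 4 dp:

0.9759


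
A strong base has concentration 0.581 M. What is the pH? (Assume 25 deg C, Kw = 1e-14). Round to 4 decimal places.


A strong base dissociates completely, so [OH-] equals the given concentration.
pOH = -log10([OH-]) = -log10(0.581) = 0.235824
pH = 14 - pOH = 14 - 0.235824
pH = 13.764176, rounded to 4 dp:

13.7642


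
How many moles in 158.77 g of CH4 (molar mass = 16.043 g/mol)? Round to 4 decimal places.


n = mass / M
n = 158.77 / 16.043
n = 9.89652808 mol, rounded to 4 dp:

9.8965 mol


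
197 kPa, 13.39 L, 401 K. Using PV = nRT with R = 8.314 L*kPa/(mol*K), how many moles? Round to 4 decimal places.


PV = nRT, solve for n = PV / (RT).
PV = 197 * 13.39 = 2637.83
RT = 8.314 * 401 = 3333.914
n = 2637.83 / 3333.914
n = 0.79121117 mol, rounded to 4 dp:

0.7912 mol


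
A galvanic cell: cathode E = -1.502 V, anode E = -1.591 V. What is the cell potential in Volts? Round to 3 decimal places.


Standard cell potential: E_cell = E_cathode - E_anode.
E_cell = -1.502 - (-1.591)
E_cell = 0.089 V, rounded to 3 dp:

0.089 V


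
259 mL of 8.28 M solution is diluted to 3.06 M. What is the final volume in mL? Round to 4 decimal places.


Dilution: M1*V1 = M2*V2, solve for V2.
V2 = M1*V1 / M2
V2 = 8.28 * 259 / 3.06
V2 = 2144.52 / 3.06
V2 = 700.82352941 mL, rounded to 4 dp:

700.8235 mL


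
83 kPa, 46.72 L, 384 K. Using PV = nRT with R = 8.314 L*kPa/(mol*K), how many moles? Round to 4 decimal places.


PV = nRT, solve for n = PV / (RT).
PV = 83 * 46.72 = 3877.76
RT = 8.314 * 384 = 3192.576
n = 3877.76 / 3192.576
n = 1.21461791 mol, rounded to 4 dp:

1.2146 mol


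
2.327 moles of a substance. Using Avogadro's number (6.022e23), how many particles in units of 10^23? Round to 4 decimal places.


N = n * NA, then divide by 1e23 for the requested units.
N / 1e23 = n * 6.022
N / 1e23 = 2.327 * 6.022
N / 1e23 = 14.013194, rounded to 4 dp:

14.0132


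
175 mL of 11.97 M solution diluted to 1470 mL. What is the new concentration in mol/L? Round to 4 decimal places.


Dilution: M1*V1 = M2*V2, solve for M2.
M2 = M1*V1 / V2
M2 = 11.97 * 175 / 1470
M2 = 2094.75 / 1470
M2 = 1.425 mol/L, rounded to 4 dp:

1.4250 mol/L


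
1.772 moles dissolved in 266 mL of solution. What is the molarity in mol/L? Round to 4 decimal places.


Convert volume to liters: V_L = V_mL / 1000.
V_L = 266 / 1000 = 0.266 L
M = n / V_L = 1.772 / 0.266
M = 6.66165414 mol/L, rounded to 4 dp:

6.6617 mol/L


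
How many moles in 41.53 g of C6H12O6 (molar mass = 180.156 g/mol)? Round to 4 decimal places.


n = mass / M
n = 41.53 / 180.156
n = 0.23052244 mol, rounded to 4 dp:

0.2305 mol


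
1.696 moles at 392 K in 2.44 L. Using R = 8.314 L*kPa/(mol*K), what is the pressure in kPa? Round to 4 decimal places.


PV = nRT, solve for P = nRT / V.
nRT = 1.696 * 8.314 * 392 = 5527.4132
P = 5527.4132 / 2.44
P = 2265.33327869 kPa, rounded to 4 dp:

2265.3333 kPa


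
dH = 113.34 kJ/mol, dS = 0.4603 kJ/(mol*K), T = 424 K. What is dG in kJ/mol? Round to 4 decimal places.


Gibbs: dG = dH - T*dS (consistent units, dS already in kJ/(mol*K)).
T*dS = 424 * 0.4603 = 195.1672
dG = 113.34 - (195.1672)
dG = -81.8272 kJ/mol, rounded to 4 dp:

-81.8272 kJ/mol


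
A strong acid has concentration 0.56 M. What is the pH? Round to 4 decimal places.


A strong acid dissociates completely, so [H+] equals the given concentration.
pH = -log10([H+]) = -log10(0.56)
pH = 0.25181197, rounded to 4 dp:

0.2518


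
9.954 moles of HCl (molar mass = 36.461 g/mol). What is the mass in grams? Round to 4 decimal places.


mass = n * M
mass = 9.954 * 36.461
mass = 362.932794 g, rounded to 4 dp:

362.9328 g


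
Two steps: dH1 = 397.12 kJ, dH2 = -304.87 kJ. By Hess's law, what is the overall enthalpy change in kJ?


Hess's law: enthalpy is a state function, so add the step enthalpies.
dH_total = dH1 + dH2 = 397.12 + (-304.87)
dH_total = 92.25 kJ:

92.25 kJ


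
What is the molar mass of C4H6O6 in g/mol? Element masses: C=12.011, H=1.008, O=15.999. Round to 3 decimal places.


M = sum(count * atomic_mass) over atoms.
M = 4*12.011 + 6*1.008 + 6*15.999
M = 48.044 + 6.048 + 95.994
M = 150.086 g/mol, rounded to 3 dp:

150.086 g/mol


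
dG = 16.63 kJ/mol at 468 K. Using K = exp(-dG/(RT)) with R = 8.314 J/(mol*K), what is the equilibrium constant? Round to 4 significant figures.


dG is in kJ/mol; multiply by 1000 to match R in J/(mol*K).
RT = 8.314 * 468 = 3890.952 J/mol
exponent = -dG*1000 / (RT) = -(16.63*1000) / 3890.952 = -4.27401829
K = exp(-4.27401829)
K = 0.013925713, rounded to 4 significant figures:

0.01393


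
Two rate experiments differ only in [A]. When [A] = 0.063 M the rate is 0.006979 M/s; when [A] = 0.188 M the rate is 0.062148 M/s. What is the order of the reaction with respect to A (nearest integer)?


Rate is proportional to [A]^n, so rate2/rate1 = ([A]2/[A]1)^n. Take logs to solve for n.
rate2/rate1 = 0.062148 / 0.006979 = 8.905
[A]2/[A]1 = 0.188 / 0.063 = 2.9841
n = ln(8.905) / ln(2.9841) = 2.0
Nearest integer order:

2


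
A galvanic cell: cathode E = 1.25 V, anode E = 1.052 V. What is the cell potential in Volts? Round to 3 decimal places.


Standard cell potential: E_cell = E_cathode - E_anode.
E_cell = 1.25 - (1.052)
E_cell = 0.198 V, rounded to 3 dp:

0.198 V


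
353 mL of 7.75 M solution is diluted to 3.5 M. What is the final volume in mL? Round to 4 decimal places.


Dilution: M1*V1 = M2*V2, solve for V2.
V2 = M1*V1 / M2
V2 = 7.75 * 353 / 3.5
V2 = 2735.75 / 3.5
V2 = 781.64285714 mL, rounded to 4 dp:

781.6429 mL


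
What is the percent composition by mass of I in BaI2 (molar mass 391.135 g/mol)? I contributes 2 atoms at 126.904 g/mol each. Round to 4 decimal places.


pct = 100 * (n_elem * M_elem) / M_total
mass_contribution = 2 * 126.904 = 253.808 g/mol
pct = 100 * 253.808 / 391.135
pct = 64.89012745 %, rounded to 4 dp:

64.8901 %


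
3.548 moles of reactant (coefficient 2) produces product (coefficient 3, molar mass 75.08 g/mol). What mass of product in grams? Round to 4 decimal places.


Use the coefficient ratio to convert reactant moles to product moles, then multiply by the product's molar mass.
moles_P = moles_R * (coeff_P / coeff_R) = 3.548 * (3/2) = 5.322
mass_P = moles_P * M_P = 5.322 * 75.08
mass_P = 399.57576 g, rounded to 4 dp:

399.5758 g


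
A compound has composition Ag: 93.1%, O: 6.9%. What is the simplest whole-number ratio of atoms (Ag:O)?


Assume 100 g of compound, divide each mass% by atomic mass to get moles, then normalize by the smallest to get a raw atom ratio.
Moles per 100 g: Ag: 93.1/107.868 = 0.8631, O: 6.9/15.999 = 0.4313
Raw ratio (divide by min = 0.4313): Ag: 2.001, O: 1.0
Multiply by 1 to clear fractions: Ag: 2.001 ~= 2, O: 1.0 ~= 1
Reduce by GCD to get the simplest whole-number ratio:

2:1


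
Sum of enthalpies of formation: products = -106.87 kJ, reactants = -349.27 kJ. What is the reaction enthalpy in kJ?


dH_rxn = sum(dH_f products) - sum(dH_f reactants)
dH_rxn = -106.87 - (-349.27)
dH_rxn = 242.4 kJ:

242.40 kJ
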